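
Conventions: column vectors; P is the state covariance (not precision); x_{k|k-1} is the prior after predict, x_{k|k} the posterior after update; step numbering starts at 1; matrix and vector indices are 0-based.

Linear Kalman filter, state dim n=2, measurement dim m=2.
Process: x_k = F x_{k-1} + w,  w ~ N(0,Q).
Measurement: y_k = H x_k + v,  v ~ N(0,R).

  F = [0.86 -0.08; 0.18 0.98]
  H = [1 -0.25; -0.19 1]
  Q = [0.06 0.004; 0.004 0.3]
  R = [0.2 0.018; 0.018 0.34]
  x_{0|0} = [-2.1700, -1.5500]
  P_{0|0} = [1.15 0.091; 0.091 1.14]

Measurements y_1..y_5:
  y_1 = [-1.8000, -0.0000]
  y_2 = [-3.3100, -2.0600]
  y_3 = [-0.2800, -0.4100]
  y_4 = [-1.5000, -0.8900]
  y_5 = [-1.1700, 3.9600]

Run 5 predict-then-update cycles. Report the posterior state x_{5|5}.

x_post = [-0.9858, 1.6278]

step 1: x^-=[-1.7422, -1.9096]  P^-=[0.9053 0.1680; 0.1680 1.4642]  S=[1.1128 -0.3441; -0.3441 1.7731]  K=[0.8246 0.1578; 0.0764 0.8226]  nu=[-0.5352, 1.5786]  x^+=[-1.9345, -0.6519]  P^+=[0.1941 0.1054; 0.1054 0.3011]
step 2: x^-=[-1.6115, -0.9871]  P^-=[0.1910 0.0977; 0.0977 0.6326]  S=[0.3817 -0.0741; -0.0741 0.9424]  K=[0.4560 0.1010; -0.0324 0.6491]  nu=[-1.9453, -1.3791]  x^+=[-2.6379, -1.8192]  P^+=[0.1088 0.0632; 0.0632 0.2321]
step 3: x^-=[-2.1230, -2.2576]  P^-=[0.1333 0.0550; 0.0550 0.5488]  S=[0.3401 -0.0869; -0.0869 0.8727]  K=[0.3696 0.0708; -0.0862 0.6083]  nu=[1.2786, 1.4443]  x^+=[-1.5482, -1.4894]  P^+=[0.0870 0.0473; 0.0473 0.2142]
step 4: x^-=[-1.2123, -1.7383]  P^-=[0.1192 0.0398; 0.0398 0.5253]  S=[0.3321 -0.0942; -0.0942 0.8544]  K=[0.3455 0.0582; -0.1069 0.5941]  nu=[-0.7223, 0.6179]  x^+=[-1.4259, -1.2940]  P^+=[0.0805 0.0413; 0.0413 0.2079]
step 5: x^-=[-1.1227, -1.5247]  P^-=[0.1152 0.0344; 0.0344 0.5169]  S=[0.3303 -0.0971; -0.0971 0.8480]  K=[0.3384 0.0535; -0.1141 0.5888]  nu=[-0.4285, 5.2714]  x^+=[-0.9858, 1.6278]  P^+=[0.0784 0.0392; 0.0392 0.2056]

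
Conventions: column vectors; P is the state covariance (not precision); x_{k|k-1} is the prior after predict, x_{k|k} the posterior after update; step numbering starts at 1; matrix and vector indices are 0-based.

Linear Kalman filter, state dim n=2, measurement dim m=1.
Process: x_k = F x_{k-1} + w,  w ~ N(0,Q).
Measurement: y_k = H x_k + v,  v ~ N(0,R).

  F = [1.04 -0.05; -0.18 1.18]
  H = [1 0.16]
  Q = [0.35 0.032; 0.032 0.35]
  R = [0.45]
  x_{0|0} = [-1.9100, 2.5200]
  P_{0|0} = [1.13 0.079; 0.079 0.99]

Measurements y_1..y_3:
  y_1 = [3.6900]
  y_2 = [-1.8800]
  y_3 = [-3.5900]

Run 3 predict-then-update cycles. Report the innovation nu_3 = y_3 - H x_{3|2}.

step 1: x^-=[-2.1124, 3.3174]  P^-=[1.5665 -0.1403; -0.1403 1.7315]  S=[2.0159]  K=[0.7659; 0.0678]  nu=[5.2716]  x^+=[1.9252, 3.6750]  P^+=[0.3839 -0.2450; -0.2450 1.7223]
step 2: x^-=[1.8185, 3.9900]  P^-=[0.7950 -0.4444; -0.4444 2.8646]  S=[1.1761]  K=[0.6155; 0.0119]  nu=[-4.3369]  x^+=[-0.8508, 3.9385]  P^+=[0.3494 -0.4530; -0.4530 2.8644]
step 3: x^-=[-1.0818, 4.8006]  P^-=[0.7822 -0.7624; -0.7624 4.5422]  S=[1.1045]  K=[0.5978; -0.0323]  nu=[-3.2763]  x^+=[-3.0402, 4.9063]  P^+=[0.3876 -0.7411; -0.7411 4.5410]

innov = [-3.2763]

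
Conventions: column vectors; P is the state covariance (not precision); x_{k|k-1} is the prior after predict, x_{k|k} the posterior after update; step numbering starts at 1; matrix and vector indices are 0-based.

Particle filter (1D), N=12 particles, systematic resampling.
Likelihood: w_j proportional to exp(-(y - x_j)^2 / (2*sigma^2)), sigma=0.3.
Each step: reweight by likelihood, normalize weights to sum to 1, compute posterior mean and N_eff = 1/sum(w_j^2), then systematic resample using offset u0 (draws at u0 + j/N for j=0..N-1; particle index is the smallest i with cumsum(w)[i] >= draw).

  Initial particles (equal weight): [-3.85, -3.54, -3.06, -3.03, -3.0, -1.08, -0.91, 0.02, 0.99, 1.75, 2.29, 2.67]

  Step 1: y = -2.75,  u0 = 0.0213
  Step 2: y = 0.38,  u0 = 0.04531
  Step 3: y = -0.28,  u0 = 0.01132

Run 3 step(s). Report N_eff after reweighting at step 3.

step 1: w=[0.0006, 0.0158, 0.2973, 0.3280, 0.3583, 0.0000, 0.0000, 0.0000, 0.0000, 0.0000, 0.0000, 0.0000]  mean=-3.0367  Neff=3.0809  idx=[2, 2, 2, 2, 3, 3, 3, 3, 4, 4, 4, 4]
step 2: w=[0.0181, 0.0181, 0.0181, 0.0181, 0.0566, 0.0566, 0.0566, 0.0566, 0.1754, 0.1754, 0.1754, 0.1754]  mean=-3.0111  Neff=7.2921  idx=[2, 4, 6, 7, 8, 8, 9, 9, 10, 10, 11, 11]
step 3: w=[0.0171, 0.0429, 0.0429, 0.0429, 0.1068, 0.1068, 0.1068, 0.1068, 0.1068, 0.1068, 0.1068, 0.1068]  mean=-3.0049  Neff=10.3068  idx=[0, 2, 4, 5, 5, 6, 7, 8, 8, 9, 10, 11]

N_eff = 10.3068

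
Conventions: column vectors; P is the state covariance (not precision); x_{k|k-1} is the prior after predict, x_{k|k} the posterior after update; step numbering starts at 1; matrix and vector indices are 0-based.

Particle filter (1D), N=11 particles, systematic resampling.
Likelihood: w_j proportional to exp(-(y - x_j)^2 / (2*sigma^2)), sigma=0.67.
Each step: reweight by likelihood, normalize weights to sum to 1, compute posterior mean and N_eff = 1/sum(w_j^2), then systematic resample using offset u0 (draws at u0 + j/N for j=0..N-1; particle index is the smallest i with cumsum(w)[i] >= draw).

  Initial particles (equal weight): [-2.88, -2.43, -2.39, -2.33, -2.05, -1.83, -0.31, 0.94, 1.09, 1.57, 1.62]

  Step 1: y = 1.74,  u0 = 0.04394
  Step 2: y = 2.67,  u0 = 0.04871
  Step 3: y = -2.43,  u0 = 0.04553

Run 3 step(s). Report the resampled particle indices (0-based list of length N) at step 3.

step 1: w=[0.0000, 0.0000, 0.0000, 0.0000, 0.0000, 0.0000, 0.0030, 0.1593, 0.2030, 0.3147, 0.3199]  mean=1.3825  Neff=3.7314  idx=[7, 7, 8, 8, 9, 9, 9, 10, 10, 10, 10]
step 2: w=[0.0166, 0.0166, 0.0289, 0.0289, 0.1211, 0.1211, 0.1211, 0.1365, 0.1365, 0.1365, 0.1365]  mean=1.5486  Neff=8.2874  idx=[2, 4, 5, 5, 6, 7, 8, 8, 9, 10, 10]
step 3: w=[0.8768, 0.0157, 0.0157, 0.0157, 0.0157, 0.0100, 0.0100, 0.0100, 0.0100, 0.0100, 0.0100]  mean=1.1522  Neff=1.2981  idx=[0, 0, 0, 0, 0, 0, 0, 0, 0, 0, 6]

resampled_idx = [0, 0, 0, 0, 0, 0, 0, 0, 0, 0, 6]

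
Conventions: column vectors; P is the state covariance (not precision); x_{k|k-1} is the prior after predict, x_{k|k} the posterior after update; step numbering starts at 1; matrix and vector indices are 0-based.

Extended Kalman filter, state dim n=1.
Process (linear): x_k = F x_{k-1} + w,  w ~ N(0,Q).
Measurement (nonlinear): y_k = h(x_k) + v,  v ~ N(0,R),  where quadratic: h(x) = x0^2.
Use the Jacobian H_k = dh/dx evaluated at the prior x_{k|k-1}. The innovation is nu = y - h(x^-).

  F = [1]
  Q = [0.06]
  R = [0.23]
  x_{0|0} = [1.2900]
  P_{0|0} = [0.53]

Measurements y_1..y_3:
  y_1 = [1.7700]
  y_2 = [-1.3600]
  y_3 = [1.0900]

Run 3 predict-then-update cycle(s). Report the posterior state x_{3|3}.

x_post = [0.6842]

step 1: x^-=[1.2900]  P^-=[0.5900]  H_jac=[2.5800]  S=[4.1573]  K=[0.3662]  nu=[0.1059]  x^+=[1.3288]  P^+=[0.0326]
step 2: x^-=[1.3288]  P^-=[0.0926]  H_jac=[2.6576]  S=[0.8843]  K=[0.2784]  nu=[-3.1256]  x^+=[0.4585]  P^+=[0.0241]
step 3: x^-=[0.4585]  P^-=[0.0841]  H_jac=[0.9171]  S=[0.3007]  K=[0.2565]  nu=[0.8797]  x^+=[0.6842]  P^+=[0.0643]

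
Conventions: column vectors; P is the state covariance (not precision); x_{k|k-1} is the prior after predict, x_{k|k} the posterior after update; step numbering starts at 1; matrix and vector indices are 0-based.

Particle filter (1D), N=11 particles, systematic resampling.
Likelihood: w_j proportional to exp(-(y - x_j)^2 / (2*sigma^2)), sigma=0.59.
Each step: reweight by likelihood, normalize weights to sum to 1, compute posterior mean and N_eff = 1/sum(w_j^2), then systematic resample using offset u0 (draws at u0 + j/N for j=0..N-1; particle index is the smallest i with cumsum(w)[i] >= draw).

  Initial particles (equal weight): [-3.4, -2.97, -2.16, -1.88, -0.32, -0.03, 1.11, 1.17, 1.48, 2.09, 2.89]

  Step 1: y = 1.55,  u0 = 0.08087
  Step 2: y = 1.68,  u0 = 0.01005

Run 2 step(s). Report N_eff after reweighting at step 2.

step 1: w=[0.0000, 0.0000, 0.0000, 0.0000, 0.0020, 0.0083, 0.2273, 0.2440, 0.2981, 0.1975, 0.0228]  mean=1.4567  Neff=4.1722  idx=[6, 6, 7, 7, 7, 8, 8, 8, 9, 9, 10]
step 2: w=[0.0799, 0.0799, 0.0877, 0.0877, 0.0877, 0.1204, 0.1204, 0.1204, 0.1001, 0.1001, 0.0156]  mean=1.4834  Neff=10.0372  idx=[0, 1, 2, 3, 4, 5, 6, 6, 7, 8, 9]

N_eff = 10.0372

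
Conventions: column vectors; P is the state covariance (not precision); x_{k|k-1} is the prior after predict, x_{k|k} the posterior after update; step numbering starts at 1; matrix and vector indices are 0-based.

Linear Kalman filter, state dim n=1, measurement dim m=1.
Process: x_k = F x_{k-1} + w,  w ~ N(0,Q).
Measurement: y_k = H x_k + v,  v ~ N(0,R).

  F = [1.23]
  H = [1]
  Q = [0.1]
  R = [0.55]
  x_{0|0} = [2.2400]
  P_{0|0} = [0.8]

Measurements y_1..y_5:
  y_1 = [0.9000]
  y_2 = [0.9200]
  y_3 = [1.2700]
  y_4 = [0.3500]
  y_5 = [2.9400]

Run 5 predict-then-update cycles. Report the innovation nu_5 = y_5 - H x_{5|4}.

step 1: x^-=[2.7552]  P^-=[1.3103]  S=[1.8603]  K=[0.7044]  nu=[-1.8552]  x^+=[1.4485]  P^+=[0.3874]
step 2: x^-=[1.7816]  P^-=[0.6861]  S=[1.2361]  K=[0.5550]  nu=[-0.8616]  x^+=[1.3034]  P^+=[0.3053]
step 3: x^-=[1.6032]  P^-=[0.5619]  S=[1.1119]  K=[0.5053]  nu=[-0.3332]  x^+=[1.4348]  P^+=[0.2779]
step 4: x^-=[1.7648]  P^-=[0.5205]  S=[1.0705]  K=[0.4862]  nu=[-1.4148]  x^+=[1.0769]  P^+=[0.2674]
step 5: x^-=[1.3246]  P^-=[0.5046]  S=[1.0546]  K=[0.4785]  nu=[1.6154]  x^+=[2.0975]  P^+=[0.2632]

innov = [1.6154]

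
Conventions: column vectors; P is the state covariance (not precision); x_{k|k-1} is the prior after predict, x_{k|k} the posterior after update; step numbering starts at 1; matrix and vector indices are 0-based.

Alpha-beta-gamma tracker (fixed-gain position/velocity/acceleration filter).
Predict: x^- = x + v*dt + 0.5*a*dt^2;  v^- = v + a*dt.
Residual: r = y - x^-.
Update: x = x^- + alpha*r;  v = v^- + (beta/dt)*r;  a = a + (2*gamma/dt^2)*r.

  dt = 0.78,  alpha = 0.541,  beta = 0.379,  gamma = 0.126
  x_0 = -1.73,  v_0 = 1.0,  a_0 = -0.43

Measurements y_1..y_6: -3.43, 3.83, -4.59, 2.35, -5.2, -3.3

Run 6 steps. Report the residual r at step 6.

resid = 1.3455

step 1: x_pred=-1.0808  r=-2.3492  x^+=-2.3517  v^+=-0.4769  a^+=-1.4030
step 2: x_pred=-3.1505  r=6.9805  x^+=0.6260  v^+=1.8206  a^+=1.4883
step 3: x_pred=2.4987  r=-7.0887  x^+=-1.3363  v^+=-0.4630  a^+=-1.4479
step 4: x_pred=-2.1378  r=4.4878  x^+=0.2901  v^+=0.5883  a^+=0.4110
step 5: x_pred=0.8740  r=-6.0740  x^+=-2.4120  v^+=-2.0425  a^+=-2.1049
step 6: x_pred=-4.6455  r=1.3455  x^+=-3.9176  v^+=-3.0305  a^+=-1.5476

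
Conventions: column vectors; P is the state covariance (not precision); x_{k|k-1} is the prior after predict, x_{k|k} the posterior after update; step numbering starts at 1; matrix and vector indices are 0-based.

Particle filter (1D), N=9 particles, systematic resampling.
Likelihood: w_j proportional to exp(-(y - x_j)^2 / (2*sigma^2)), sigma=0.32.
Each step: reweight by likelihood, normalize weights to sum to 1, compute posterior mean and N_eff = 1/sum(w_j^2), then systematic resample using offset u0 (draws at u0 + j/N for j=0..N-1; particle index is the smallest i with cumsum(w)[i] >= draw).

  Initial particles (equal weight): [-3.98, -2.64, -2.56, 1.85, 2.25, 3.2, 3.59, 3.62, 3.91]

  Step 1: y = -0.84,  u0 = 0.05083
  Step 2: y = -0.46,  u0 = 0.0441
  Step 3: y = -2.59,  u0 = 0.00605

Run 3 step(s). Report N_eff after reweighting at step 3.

N_eff = 8.9999

step 1: w=[0.0000, 0.2018, 0.7982, 0.0000, 0.0000, 0.0000, 0.0000, 0.0000, 0.0000]  mean=-2.5761  Neff=1.4753  idx=[1, 1, 2, 2, 2, 2, 2, 2, 2]
step 2: w=[0.0255, 0.0255, 0.1356, 0.1356, 0.1356, 0.1356, 0.1356, 0.1356, 0.1356]  mean=-2.5641  Neff=7.6941  idx=[1, 2, 3, 4, 5, 6, 6, 7, 8]
step 3: w=[0.1103, 0.1112, 0.1112, 0.1112, 0.1112, 0.1112, 0.1112, 0.1112, 0.1112]  mean=-2.5688  Neff=8.9999  idx=[0, 1, 2, 3, 4, 5, 6, 7, 8]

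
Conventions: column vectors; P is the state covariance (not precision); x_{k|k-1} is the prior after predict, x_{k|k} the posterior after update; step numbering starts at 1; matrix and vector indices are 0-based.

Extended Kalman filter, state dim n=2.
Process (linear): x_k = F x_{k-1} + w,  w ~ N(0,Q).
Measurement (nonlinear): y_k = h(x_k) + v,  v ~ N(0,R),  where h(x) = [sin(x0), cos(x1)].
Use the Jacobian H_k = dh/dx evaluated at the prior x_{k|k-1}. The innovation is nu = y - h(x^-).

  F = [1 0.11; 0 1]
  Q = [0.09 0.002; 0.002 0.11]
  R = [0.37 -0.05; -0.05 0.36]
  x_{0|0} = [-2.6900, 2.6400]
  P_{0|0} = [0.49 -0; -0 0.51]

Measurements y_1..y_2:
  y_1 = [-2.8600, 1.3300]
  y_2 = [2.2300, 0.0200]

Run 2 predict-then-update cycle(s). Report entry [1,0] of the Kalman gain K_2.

step 1: x^-=[-2.3996, 2.6400]  P^-=[0.5862 0.0581; 0.0581 0.6200]  H_jac=[-0.7371 0.0000; 0.0000 -0.4808]  S=[0.6885 -0.0294; -0.0294 0.5033]  K=[-0.6315 -0.0924; -0.0877 -0.5974]  nu=[-2.1842, 2.2068]  x^+=[-1.2241, 1.5133]  P^+=[0.3107 0.0035; 0.0035 0.4382]
step 2: x^-=[-1.0577, 1.5133]  P^-=[0.4068 0.0537; 0.0537 0.5482]  H_jac=[0.4909 0.0000; 0.0000 -0.9983]  S=[0.4680 -0.0763; -0.0763 0.9063]  K=[0.4228 -0.0236; -0.0427 -0.6074]  nu=[3.1012, -0.0375]  x^+=[0.2545, 1.4036]  P^+=[0.3211 0.0297; 0.0297 0.2169]

K[1,0] = -0.0427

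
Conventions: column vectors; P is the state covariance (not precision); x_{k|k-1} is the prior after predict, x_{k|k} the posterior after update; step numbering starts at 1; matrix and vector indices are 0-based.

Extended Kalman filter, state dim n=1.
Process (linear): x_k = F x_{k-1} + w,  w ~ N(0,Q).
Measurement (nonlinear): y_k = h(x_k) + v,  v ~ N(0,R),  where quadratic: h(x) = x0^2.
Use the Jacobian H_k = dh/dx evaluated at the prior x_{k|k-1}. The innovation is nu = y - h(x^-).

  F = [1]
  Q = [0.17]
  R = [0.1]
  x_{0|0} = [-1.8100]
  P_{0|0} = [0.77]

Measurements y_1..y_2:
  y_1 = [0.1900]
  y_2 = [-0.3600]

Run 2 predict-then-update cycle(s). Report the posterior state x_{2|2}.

x_post = [-0.3835]

step 1: x^-=[-1.8100]  P^-=[0.9400]  H_jac=[-3.6200]  S=[12.4181]  K=[-0.2740]  nu=[-3.0861]  x^+=[-0.9644]  P^+=[0.0076]
step 2: x^-=[-0.9644]  P^-=[0.1776]  H_jac=[-1.9287]  S=[0.7605]  K=[-0.4503]  nu=[-1.2900]  x^+=[-0.3835]  P^+=[0.0233]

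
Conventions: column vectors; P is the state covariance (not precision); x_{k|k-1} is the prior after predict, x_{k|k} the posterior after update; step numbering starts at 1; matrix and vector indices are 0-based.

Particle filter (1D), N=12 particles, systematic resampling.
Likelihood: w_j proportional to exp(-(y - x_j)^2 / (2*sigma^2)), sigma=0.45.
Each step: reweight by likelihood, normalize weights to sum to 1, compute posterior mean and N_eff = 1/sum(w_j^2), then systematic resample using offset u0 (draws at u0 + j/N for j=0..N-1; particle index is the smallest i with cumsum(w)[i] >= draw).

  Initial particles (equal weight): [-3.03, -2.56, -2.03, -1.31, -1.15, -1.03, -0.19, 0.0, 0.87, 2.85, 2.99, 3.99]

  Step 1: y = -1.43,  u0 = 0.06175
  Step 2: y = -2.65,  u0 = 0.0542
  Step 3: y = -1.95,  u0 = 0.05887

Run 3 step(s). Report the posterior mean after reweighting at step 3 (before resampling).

step 1: w=[0.0006, 0.0145, 0.1395, 0.3275, 0.2796, 0.2286, 0.0076, 0.0022, 0.0000, 0.0000, 0.0000, 0.0000]  mean=-1.3095  Neff=3.8855  idx=[2, 2, 3, 3, 3, 3, 4, 4, 4, 5, 5, 5]
step 2: w=[0.4620, 0.4620, 0.0142, 0.0142, 0.0142, 0.0142, 0.0046, 0.0046, 0.0046, 0.0018, 0.0018, 0.0018]  mean=-1.9715  Neff=2.3378  idx=[0, 0, 0, 0, 0, 1, 1, 1, 1, 1, 1, 5]
step 3: w=[0.0880, 0.0880, 0.0880, 0.0880, 0.0880, 0.0880, 0.0880, 0.0880, 0.0880, 0.0880, 0.0880, 0.0325]  mean=-2.0066  Neff=11.6074  idx=[0, 1, 2, 3, 4, 5, 6, 7, 8, 9, 10, 11]

post_mean = -2.0066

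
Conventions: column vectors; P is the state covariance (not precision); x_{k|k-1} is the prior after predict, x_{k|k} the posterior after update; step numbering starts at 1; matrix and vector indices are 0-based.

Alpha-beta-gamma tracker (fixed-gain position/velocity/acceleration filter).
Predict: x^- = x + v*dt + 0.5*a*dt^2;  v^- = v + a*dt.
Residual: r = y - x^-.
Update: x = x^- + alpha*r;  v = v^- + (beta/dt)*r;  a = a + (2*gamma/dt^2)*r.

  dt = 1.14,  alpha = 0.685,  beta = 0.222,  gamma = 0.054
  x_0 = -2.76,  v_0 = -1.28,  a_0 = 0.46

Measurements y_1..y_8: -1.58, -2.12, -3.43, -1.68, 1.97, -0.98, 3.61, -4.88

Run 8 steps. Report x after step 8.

step 1: x_pred=-3.9203  r=2.3403  x^+=-2.3172  v^+=-0.2999  a^+=0.6545
step 2: x_pred=-2.2337  r=0.1137  x^+=-2.1558  v^+=0.4684  a^+=0.6639
step 3: x_pred=-1.1904  r=-2.2396  x^+=-2.7245  v^+=0.7892  a^+=0.4778
step 4: x_pred=-1.5144  r=-0.1656  x^+=-1.6278  v^+=1.3016  a^+=0.4641
step 5: x_pred=0.1576  r=1.8124  x^+=1.3991  v^+=2.1836  a^+=0.6147
step 6: x_pred=4.2878  r=-5.2678  x^+=0.6794  v^+=1.8585  a^+=0.1769
step 7: x_pred=2.9130  r=0.6970  x^+=3.3904  v^+=2.1959  a^+=0.2348
step 8: x_pred=6.0464  r=-10.9264  x^+=-1.4382  v^+=0.3358  a^+=-0.6732

x_post = -1.4382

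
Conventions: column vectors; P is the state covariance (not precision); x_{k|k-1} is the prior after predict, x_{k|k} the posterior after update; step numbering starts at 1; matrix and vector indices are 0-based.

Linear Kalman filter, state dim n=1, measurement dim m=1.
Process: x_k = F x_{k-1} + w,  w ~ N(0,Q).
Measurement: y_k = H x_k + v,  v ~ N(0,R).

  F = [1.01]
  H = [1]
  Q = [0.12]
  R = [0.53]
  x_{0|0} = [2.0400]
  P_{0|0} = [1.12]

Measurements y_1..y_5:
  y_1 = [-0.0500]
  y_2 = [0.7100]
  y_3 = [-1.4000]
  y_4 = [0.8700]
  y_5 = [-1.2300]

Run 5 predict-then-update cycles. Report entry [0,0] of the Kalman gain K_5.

step 1: x^-=[2.0604]  P^-=[1.2625]  S=[1.7925]  K=[0.7043]  nu=[-2.1104]  x^+=[0.5740]  P^+=[0.3733]
step 2: x^-=[0.5797]  P^-=[0.5008]  S=[1.0308]  K=[0.4858]  nu=[0.1303]  x^+=[0.6430]  P^+=[0.2575]
step 3: x^-=[0.6495]  P^-=[0.3827]  S=[0.9127]  K=[0.4193]  nu=[-2.0495]  x^+=[-0.2099]  P^+=[0.2222]
step 4: x^-=[-0.2120]  P^-=[0.3467]  S=[0.8767]  K=[0.3955]  nu=[1.0820]  x^+=[0.2159]  P^+=[0.2096]
step 5: x^-=[0.2181]  P^-=[0.3338]  S=[0.8638]  K=[0.3864]  nu=[-1.4481]  x^+=[-0.3415]  P^+=[0.2048]

K[0,0] = 0.3864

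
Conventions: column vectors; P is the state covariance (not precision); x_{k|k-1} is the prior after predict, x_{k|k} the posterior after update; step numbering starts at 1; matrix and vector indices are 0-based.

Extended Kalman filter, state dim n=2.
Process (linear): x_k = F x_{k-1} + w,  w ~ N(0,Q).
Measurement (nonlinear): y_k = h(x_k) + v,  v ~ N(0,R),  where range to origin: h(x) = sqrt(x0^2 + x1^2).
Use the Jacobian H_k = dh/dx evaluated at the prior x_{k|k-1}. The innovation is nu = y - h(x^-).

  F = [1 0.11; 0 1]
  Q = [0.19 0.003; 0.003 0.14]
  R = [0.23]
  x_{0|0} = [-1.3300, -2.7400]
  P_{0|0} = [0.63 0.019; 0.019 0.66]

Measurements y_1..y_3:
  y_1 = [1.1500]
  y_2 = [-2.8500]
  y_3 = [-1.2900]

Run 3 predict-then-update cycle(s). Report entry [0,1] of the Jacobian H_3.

step 1: x^-=[-1.6314, -2.7400]  P^-=[0.8322 0.0946; 0.0946 0.8000]  H_jac=[-0.5116 -0.8592]  S=[1.1216]  K=[-0.4520; -0.6560]  nu=[-2.0389]  x^+=[-0.7097, -1.4024]  P^+=[0.6030 -0.2380; -0.2380 0.3173]
step 2: x^-=[-0.8640, -1.4024]  P^-=[0.7445 -0.2001; -0.2001 0.4573]  H_jac=[-0.5245 -0.8514]  S=[0.5876]  K=[-0.3746; -0.4840]  nu=[-4.4972]  x^+=[0.8206, 0.7743]  P^+=[0.6620 -0.3066; -0.3066 0.3197]
step 3: x^-=[0.9058, 0.7743]  P^-=[0.7884 -0.2685; -0.2685 0.4597]  H_jac=[0.7601 0.6498]  S=[0.6144]  K=[0.6915; 0.1539]  nu=[-2.4816]  x^+=[-0.8102, 0.3922]  P^+=[0.4946 -0.3339; -0.3339 0.4451]

H_jac[0,1] = 0.6498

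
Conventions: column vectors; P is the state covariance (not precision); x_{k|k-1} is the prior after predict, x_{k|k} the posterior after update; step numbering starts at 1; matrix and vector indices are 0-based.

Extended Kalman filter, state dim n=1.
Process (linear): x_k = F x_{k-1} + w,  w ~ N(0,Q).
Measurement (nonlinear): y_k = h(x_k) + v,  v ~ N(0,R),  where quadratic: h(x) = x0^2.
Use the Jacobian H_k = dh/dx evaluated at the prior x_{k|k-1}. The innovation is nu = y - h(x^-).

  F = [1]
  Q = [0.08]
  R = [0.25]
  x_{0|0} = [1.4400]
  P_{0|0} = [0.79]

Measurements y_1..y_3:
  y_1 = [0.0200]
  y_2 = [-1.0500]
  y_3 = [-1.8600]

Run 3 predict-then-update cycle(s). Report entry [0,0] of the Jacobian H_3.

step 1: x^-=[1.4400]  P^-=[0.8700]  H_jac=[2.8800]  S=[7.4661]  K=[0.3356]  nu=[-2.0536]  x^+=[0.7508]  P^+=[0.0291]
step 2: x^-=[0.7508]  P^-=[0.1091]  H_jac=[1.5016]  S=[0.4961]  K=[0.3303]  nu=[-1.6137]  x^+=[0.2177]  P^+=[0.0550]
step 3: x^-=[0.2177]  P^-=[0.1350]  H_jac=[0.4355]  S=[0.2756]  K=[0.2133]  nu=[-1.9074]  x^+=[-0.1891]  P^+=[0.1225]

H_jac[0,0] = 0.4355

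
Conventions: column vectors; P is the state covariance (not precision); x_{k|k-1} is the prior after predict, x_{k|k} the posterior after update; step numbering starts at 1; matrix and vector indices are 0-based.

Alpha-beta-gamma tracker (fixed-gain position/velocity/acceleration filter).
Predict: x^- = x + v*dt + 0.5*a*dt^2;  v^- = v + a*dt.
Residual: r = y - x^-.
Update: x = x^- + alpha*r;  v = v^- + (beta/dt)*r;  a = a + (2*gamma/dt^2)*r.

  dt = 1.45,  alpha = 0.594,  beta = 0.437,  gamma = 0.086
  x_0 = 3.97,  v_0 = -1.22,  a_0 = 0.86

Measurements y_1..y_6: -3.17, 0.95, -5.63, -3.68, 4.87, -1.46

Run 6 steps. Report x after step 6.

x_post = 1.7217

step 1: x_pred=3.1051  r=-6.2751  x^+=-0.6223  v^+=-1.8642  a^+=0.3467
step 2: x_pred=-2.9610  r=3.9110  x^+=-0.6378  v^+=-0.1828  a^+=0.6666
step 3: x_pred=-0.2022  r=-5.4278  x^+=-3.4263  v^+=-0.8521  a^+=0.2226
step 4: x_pred=-4.4279  r=0.7479  x^+=-3.9836  v^+=-0.3040  a^+=0.2837
step 5: x_pred=-4.1261  r=8.9961  x^+=1.2176  v^+=2.8187  a^+=1.0197
step 6: x_pred=6.3766  r=-7.8366  x^+=1.7217  v^+=1.9355  a^+=0.3786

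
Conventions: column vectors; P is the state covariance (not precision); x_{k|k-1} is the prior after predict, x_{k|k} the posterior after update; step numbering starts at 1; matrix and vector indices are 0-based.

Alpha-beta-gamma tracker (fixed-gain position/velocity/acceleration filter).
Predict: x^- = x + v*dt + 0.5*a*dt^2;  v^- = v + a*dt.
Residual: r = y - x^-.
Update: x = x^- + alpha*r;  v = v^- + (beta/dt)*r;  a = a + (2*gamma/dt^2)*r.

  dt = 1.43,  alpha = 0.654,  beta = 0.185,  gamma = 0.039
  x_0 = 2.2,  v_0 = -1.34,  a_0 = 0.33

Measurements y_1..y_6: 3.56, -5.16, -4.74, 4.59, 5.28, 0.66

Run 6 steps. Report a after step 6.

step 1: x_pred=0.6212  r=2.9388  x^+=2.5432  v^+=-0.4879  a^+=0.4421
step 2: x_pred=2.2975  r=-7.4575  x^+=-2.5797  v^+=-0.8205  a^+=0.1576
step 3: x_pred=-3.5918  r=-1.1482  x^+=-4.3427  v^+=-0.7436  a^+=0.1138
step 4: x_pred=-5.2897  r=9.8797  x^+=1.1716  v^+=0.6973  a^+=0.4907
step 5: x_pred=2.6705  r=2.6095  x^+=4.3771  v^+=1.7366  a^+=0.5902
step 6: x_pred=7.4640  r=-6.8040  x^+=3.0142  v^+=1.7004  a^+=0.3307

a_post = 0.3307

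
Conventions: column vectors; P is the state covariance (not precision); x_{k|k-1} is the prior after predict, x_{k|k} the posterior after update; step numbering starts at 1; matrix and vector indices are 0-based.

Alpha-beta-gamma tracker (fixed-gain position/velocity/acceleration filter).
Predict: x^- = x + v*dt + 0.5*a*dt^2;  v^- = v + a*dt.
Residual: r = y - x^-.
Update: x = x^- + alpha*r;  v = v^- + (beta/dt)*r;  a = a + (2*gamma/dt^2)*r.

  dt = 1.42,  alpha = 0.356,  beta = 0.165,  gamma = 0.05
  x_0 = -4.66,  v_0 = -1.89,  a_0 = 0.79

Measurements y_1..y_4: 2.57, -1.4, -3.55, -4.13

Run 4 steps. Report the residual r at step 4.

step 1: x_pred=-6.5473  r=9.1173  x^+=-3.3016  v^+=0.2912  a^+=1.2422
step 2: x_pred=-1.6357  r=0.2357  x^+=-1.5518  v^+=2.0825  a^+=1.2538
step 3: x_pred=2.6694  r=-6.2194  x^+=0.4553  v^+=3.1402  a^+=0.9454
step 4: x_pred=5.8676  r=-9.9976  x^+=2.3085  v^+=3.3210  a^+=0.4496

resid = -9.9976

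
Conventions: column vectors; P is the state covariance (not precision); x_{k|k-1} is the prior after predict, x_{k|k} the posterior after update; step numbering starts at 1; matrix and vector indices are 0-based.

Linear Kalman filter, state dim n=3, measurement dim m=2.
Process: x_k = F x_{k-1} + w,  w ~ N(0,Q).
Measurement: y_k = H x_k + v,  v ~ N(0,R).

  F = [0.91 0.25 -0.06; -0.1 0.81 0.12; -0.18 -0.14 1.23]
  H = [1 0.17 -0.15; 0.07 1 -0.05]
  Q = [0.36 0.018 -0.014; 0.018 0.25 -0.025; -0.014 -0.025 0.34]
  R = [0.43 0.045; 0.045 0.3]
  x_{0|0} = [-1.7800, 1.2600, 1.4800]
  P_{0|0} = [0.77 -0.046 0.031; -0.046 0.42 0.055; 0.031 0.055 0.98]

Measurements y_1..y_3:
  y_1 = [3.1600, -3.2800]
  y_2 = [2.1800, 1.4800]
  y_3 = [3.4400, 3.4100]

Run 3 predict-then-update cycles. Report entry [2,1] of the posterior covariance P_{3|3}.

step 1: x^-=[-1.3936, 1.3762, 1.9644]  P^-=[1.0014 -0.0043 -0.1668; -0.0043 0.5648 0.1413; -0.1668 0.1413 1.8208]  S=[1.5301 0.2081; 0.2081 0.8607]  K=[0.6810 -0.0785; -0.0434 0.6581; -0.2874 0.1144]  nu=[4.6143, -4.4604]  x^+=[2.0992, -1.7598, 0.1283]  P^+=[0.3087 -0.0085 0.1195; -0.0085 0.2010 0.0979; 0.1195 0.0979 1.6969]
step 2: x^-=[1.4627, -1.6200, 0.0263]  P^-=[0.6144 0.0242 -0.0294; 0.0242 0.4269 0.2879; -0.0294 0.2879 2.8341]  S=[1.1229 0.1625; 0.1625 0.7118]  K=[0.5593 -0.0311; -0.0377 0.5905; -0.4039 0.2947]  nu=[0.9967, 2.9989]  x^+=[1.9267, 0.1134, 0.5077]  P^+=[0.2682 0.0071 0.2019; 0.0071 0.1843 0.1875; 0.2019 0.1875 2.6279]
step 3: x^-=[1.7512, -0.0399, 0.2618]  P^-=[0.5786 0.0369 0.0279; 0.0369 0.4419 0.5003; 0.0279 0.5003 4.1744]  S=[1.0940 0.1483; 0.1483 0.7101]  K=[0.5314 -0.0039; -0.0476 0.6007; -0.5405 0.5262]  nu=[1.7349, 3.3404]  x^+=[2.6598, 1.8839, 1.0819]  P^+=[0.2704 0.0189 0.3017; 0.0189 0.1917 0.2995; 0.3017 0.2995 3.7425]

P_post[2,1] = 0.2995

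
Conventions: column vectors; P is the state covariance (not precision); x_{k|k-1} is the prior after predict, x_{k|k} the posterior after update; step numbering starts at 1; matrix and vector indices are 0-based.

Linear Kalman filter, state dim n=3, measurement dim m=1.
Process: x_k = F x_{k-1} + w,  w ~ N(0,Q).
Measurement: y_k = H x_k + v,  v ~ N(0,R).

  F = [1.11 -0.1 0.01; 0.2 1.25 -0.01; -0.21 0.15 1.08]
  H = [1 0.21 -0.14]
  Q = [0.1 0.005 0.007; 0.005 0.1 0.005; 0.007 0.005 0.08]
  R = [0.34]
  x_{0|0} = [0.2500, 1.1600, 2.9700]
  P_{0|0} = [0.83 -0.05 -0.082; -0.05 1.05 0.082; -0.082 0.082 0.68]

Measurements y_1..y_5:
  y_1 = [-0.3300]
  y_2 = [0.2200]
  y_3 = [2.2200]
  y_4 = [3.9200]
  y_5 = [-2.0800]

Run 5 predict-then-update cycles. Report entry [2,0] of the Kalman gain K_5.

step 1: x^-=[0.1912, 1.4703, 3.3291]  P^-=[1.1423 -0.0086 -0.3111; -0.0086 1.7472 0.2640; -0.3111 0.2640 1.0003]  S=[1.6470]  K=[0.7189; 0.1951; -0.2403]  nu=[-0.3639]  x^+=[-0.0704, 1.3993, 3.4165]  P^+=[0.2910 -0.2396 -0.0266; -0.2396 1.6845 0.3412; -0.0266 0.3412 0.9052]
step 2: x^-=[-0.1839, 1.7009, 3.9145]  P^-=[0.5274 -0.4639 -0.1895; -0.4639 2.6155 0.8089; -0.1895 0.8089 1.3243]  S=[0.8194]  K=[0.5572; -0.0340; -0.2502]  nu=[0.5948]  x^+=[0.1475, 1.6806, 3.7657]  P^+=[0.2731 -0.4483 -0.0752; -0.4483 2.6145 0.8019; -0.0752 0.8019 1.2730]
step 3: x^-=[0.0333, 2.0926, 4.2881]  P^-=[0.5590 -0.8629 -0.3416; -0.8629 3.9523 1.6392; -0.3416 1.6392 1.9579]  S=[0.7485]  K=[0.5686; -0.3506; -0.3627]  nu=[2.3476]  x^+=[1.3681, 1.2695, 3.4366]  P^+=[0.3170 -0.7137 -0.1872; -0.7137 3.8603 1.5440; -0.1872 1.5440 1.8594]
step 4: x^-=[1.4260, 1.8262, 3.6146]  P^-=[0.6805 -1.3608 -0.6270; -1.3608 5.7499 2.9026; -0.6270 2.9026 2.9798]  S=[0.7659]  K=[0.6301; -0.7308; -0.5676]  nu=[2.6165]  x^+=[3.0746, -0.0859, 2.1296]  P^+=[0.3765 -1.0082 -0.3532; -1.0082 5.3409 2.5849; -0.3532 2.5849 2.7331]
step 5: x^-=[3.4427, 0.4862, 1.6414]  P^-=[0.8284 -1.9198 -1.0183; -1.9198 7.8932 4.6042; -1.0183 4.6042 4.4659]  S=[0.8120]  K=[0.6992; -1.1168; -0.8333]  nu=[-5.3950]  x^+=[-0.3293, 6.5113, 6.1370]  P^+=[0.4314 -1.2858 -0.5452; -1.2858 6.8804 3.8486; -0.5452 3.8486 3.9021]

K[2,0] = -0.8333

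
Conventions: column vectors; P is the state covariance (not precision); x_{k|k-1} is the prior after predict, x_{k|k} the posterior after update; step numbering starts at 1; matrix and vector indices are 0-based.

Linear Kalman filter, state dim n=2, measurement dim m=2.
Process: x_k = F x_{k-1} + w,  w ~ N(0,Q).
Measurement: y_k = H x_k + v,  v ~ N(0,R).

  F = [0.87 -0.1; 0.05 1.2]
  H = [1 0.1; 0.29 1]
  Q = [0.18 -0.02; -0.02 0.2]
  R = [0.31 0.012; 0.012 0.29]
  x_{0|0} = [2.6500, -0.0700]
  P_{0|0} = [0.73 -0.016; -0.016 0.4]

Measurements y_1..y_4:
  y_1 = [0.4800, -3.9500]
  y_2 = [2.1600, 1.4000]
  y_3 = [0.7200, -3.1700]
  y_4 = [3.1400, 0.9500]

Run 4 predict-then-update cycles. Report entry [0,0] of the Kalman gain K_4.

K[0,0] = 0.5032

step 1: x^-=[2.3125, 0.0485]  P^-=[0.7393 -0.0529; -0.0529 0.7759]  S=[1.0465 0.2496; 0.2496 1.0974]  K=[0.7045 -0.0130; -0.1498 0.7271]  nu=[-1.8373, -4.6691]  x^+=[1.0789, -3.0713]  P^+=[0.2243 -0.0604; -0.0604 0.2266]
step 2: x^-=[1.2458, -3.6316]  P^-=[0.3625 -0.1002; -0.1002 0.5196]  S=[0.6577 0.0660; 0.0660 0.7820]  K=[0.5399 -0.0392; -0.1374 0.6389]  nu=[1.2774, 4.6703]  x^+=[1.7523, -0.8233]  P^+=[0.1724 -0.0549; -0.0549 0.1996]
step 3: x^-=[1.6068, -0.9003]  P^-=[0.3220 -0.0935; -0.0935 0.4812]  S=[0.6181 0.0573; 0.0573 0.7441]  K=[0.5095 -0.0394; -0.1309 0.6204]  nu=[-0.7968, -2.7357]  x^+=[1.3086, -2.4931]  P^+=[0.1627 -0.0525; -0.0525 0.1936]
step 4: x^-=[1.3878, -2.9263]  P^-=[0.3142 -0.0907; -0.0907 0.4728]  S=[0.6108 0.0571; 0.0571 0.7367]  K=[0.5032 -0.0384; -0.1286 0.6161]  nu=[2.0449, 3.4739]  x^+=[2.2833, -1.0490]  P^+=[0.1607 -0.0517; -0.0517 0.1921]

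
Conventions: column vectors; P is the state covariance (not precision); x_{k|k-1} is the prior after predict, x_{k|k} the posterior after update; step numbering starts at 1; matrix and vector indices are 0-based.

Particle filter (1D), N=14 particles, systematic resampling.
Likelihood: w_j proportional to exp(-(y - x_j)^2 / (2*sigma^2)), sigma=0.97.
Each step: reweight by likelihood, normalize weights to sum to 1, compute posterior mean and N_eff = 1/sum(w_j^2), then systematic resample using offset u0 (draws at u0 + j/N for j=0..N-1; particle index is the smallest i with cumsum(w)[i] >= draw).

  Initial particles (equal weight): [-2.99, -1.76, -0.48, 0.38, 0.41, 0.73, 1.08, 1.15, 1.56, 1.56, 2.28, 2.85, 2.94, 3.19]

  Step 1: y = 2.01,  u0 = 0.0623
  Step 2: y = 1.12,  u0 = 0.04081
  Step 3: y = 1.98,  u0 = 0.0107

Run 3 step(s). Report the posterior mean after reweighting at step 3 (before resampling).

step 1: w=[0.0000, 0.0001, 0.0054, 0.0357, 0.0376, 0.0614, 0.0926, 0.0990, 0.1317, 0.1317, 0.1411, 0.1008, 0.0926, 0.0700]  mean=1.8007  Neff=9.6949  idx=[4, 5, 6, 7, 8, 8, 9, 9, 10, 10, 11, 12, 12, 13]
step 2: w=[0.0857, 0.1034, 0.1120, 0.1120, 0.1011, 0.1011, 0.1011, 0.1011, 0.0548, 0.0548, 0.0228, 0.0193, 0.0193, 0.0115]  mean=1.4563  Neff=10.9397  idx=[0, 1, 1, 2, 3, 3, 4, 5, 5, 6, 7, 8, 9, 12]
step 3: w=[0.0263, 0.0425, 0.0425, 0.0634, 0.0676, 0.0676, 0.0888, 0.0888, 0.0888, 0.0888, 0.0888, 0.0930, 0.0930, 0.0598]  mean=1.5896  Neff=12.8526  idx=[0, 2, 3, 4, 5, 6, 7, 8, 9, 9, 10, 11, 12, 12]

post_mean = 1.5896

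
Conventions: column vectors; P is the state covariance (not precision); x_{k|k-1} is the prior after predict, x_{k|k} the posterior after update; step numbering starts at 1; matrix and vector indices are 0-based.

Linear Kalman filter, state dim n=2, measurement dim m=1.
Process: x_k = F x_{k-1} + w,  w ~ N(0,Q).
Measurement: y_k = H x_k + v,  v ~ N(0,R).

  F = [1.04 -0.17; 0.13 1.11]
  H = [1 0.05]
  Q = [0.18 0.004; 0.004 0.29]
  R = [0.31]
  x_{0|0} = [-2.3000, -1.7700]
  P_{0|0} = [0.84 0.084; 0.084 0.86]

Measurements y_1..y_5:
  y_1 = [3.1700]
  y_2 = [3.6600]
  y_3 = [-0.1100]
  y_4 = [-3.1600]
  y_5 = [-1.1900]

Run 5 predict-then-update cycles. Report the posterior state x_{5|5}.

x_post = [-1.6580, 2.9843]

step 1: x^-=[-2.0911, -2.2637]  P^-=[1.0837 0.0504; 0.0504 1.3880]  S=[1.4022]  K=[0.7746; 0.0854]  nu=[5.3743]  x^+=[2.0721, -1.8045]  P^+=[0.2423 -0.0424; -0.0424 1.3778]
step 2: x^-=[2.4617, -1.7337]  P^-=[0.4968 -0.2713; -0.2713 1.9795]  S=[0.7847]  K=[0.6159; -0.2196]  nu=[1.2850]  x^+=[3.2531, -2.0158]  P^+=[0.1992 -0.1651; -0.1651 1.9416]
step 3: x^-=[3.7259, -1.8146]  P^-=[0.5099 -0.5224; -0.5224 2.6380]  S=[0.7743]  K=[0.6249; -0.5044]  nu=[-3.7452]  x^+=[1.3857, 0.0744]  P^+=[0.2076 -0.2784; -0.2784 2.4410]
step 4: x^-=[1.4285, 0.2628]  P^-=[0.5736 -0.7438; -0.7438 3.2207]  S=[0.8172]  K=[0.6563; -0.7131]  nu=[-4.6016]  x^+=[-1.5917, 3.5441]  P^+=[0.2215 -0.3613; -0.3613 2.8052]
step 5: x^-=[-2.2578, 3.7270]  P^-=[0.6284 -0.9045; -0.9045 3.6457]  S=[0.8571]  K=[0.6804; -0.8426]  nu=[0.8815]  x^+=[-1.6580, 2.9843]  P^+=[0.2316 -0.4131; -0.4131 3.0371]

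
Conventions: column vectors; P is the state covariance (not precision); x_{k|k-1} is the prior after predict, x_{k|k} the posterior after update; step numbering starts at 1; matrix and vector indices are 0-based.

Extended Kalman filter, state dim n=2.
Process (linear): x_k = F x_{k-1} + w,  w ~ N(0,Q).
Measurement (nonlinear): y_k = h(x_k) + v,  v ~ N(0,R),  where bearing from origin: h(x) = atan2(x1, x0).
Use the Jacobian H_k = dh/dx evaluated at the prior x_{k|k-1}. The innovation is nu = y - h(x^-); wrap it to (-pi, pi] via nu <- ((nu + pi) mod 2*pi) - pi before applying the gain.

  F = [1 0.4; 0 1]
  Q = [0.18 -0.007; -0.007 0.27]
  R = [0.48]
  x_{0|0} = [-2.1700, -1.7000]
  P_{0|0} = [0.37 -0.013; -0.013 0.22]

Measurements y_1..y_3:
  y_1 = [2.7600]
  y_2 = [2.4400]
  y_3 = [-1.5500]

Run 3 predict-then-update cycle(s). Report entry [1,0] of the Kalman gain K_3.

step 1: x^-=[-2.8500, -1.7000]  P^-=[0.5748 0.0680; 0.0680 0.4900]  H_jac=[0.1544 -0.2588]  S=[0.5211]  K=[0.1365; -0.2232]  nu=[-0.9194]  x^+=[-2.9755, -1.4948]  P^+=[0.5651 0.0839; 0.0839 0.4640]
step 2: x^-=[-3.5734, -1.4948]  P^-=[0.8864 0.2625; 0.2625 0.7340]  H_jac=[0.0996 -0.2382]  S=[0.5180]  K=[0.0498; -0.2870]  nu=[-1.0978]  x^+=[-3.6281, -1.1797]  P^+=[0.8852 0.2699; 0.2699 0.6914]
step 3: x^-=[-4.1000, -1.1797]  P^-=[1.3917 0.5394; 0.5394 0.9614]  H_jac=[0.0648 -0.2253]  S=[0.5189]  K=[-0.0603; -0.3500]  nu=[1.3114]  x^+=[-4.1791, -1.6386]  P^+=[1.3898 0.5285; 0.5285 0.8978]

K[1,0] = -0.3500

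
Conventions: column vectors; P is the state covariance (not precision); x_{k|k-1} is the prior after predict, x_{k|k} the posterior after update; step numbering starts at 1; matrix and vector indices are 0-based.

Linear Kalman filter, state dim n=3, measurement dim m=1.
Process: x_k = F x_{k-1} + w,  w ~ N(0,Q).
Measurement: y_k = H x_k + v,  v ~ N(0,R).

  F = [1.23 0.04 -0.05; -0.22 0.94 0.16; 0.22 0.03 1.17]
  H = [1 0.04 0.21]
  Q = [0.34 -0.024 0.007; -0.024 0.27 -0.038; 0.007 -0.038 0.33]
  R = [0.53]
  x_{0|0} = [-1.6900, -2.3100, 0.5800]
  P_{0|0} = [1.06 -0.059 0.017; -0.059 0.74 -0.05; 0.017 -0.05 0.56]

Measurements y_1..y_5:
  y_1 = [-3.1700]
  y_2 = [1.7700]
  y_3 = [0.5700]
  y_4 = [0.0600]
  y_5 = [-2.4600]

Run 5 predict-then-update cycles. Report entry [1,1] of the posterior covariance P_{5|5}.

step 1: x^-=[-2.2001, -1.7068, 0.2375]  P^-=[1.9386 -0.3496 0.2813; -0.3496 0.9977 -0.0344; 0.2813 -0.0344 1.1530]  S=[2.6106]  K=[0.7598; -0.1214; 0.2000]  nu=[-0.9515]  x^+=[-2.9231, -1.5913, 0.0472]  P^+=[0.4313 -0.1088 -0.1154; -0.1088 0.9592 0.0290; -0.1154 0.0290 1.0486]
step 2: x^-=[-3.6614, -0.8452, -0.6356]  P^-=[1.0000 -0.2630 -0.1049; -0.2630 1.2271 0.2003; -0.1049 0.2003 1.7284]  S=[1.5465]  K=[0.6256; -0.1111; 0.1720]  nu=[5.5987]  x^+=[-0.1589, -1.4674, 0.3276]  P^+=[0.3948 -0.1555 -0.2714; -0.1555 1.2080 0.2299; -0.2714 0.2299 1.6826]
step 3: x^-=[-0.2705, -1.2920, 0.3043]  P^-=[0.9606 -0.3430 -0.3674; -0.3430 1.5521 0.5750; -0.3674 0.5750 2.5279]  S=[1.4324]  K=[0.6071; -0.1118; 0.1302]  nu=[0.8282]  x^+=[0.2324, -1.3846, 0.4122]  P^+=[0.4325 -0.2458 -0.4806; -0.2458 1.5342 0.5959; -0.4806 0.5959 2.5037]
step 4: x^-=[0.2098, -1.2867, 0.4918]  P^-=[1.0357 -0.5094 -0.6912; -0.5094 2.0254 1.1688; -0.6912 1.1688 3.5707]  S=[1.4150]  K=[0.6150; -0.1293; 0.0745]  nu=[-0.2017]  x^+=[0.0858, -1.2606, 0.4768]  P^+=[0.5006 -0.3969 -0.7560; -0.3969 2.0017 1.1825; -0.7560 1.1825 3.5629]
step 5: x^-=[0.0313, -1.1276, 0.5389]  P^-=[1.1586 -0.7732 -1.1078; -0.7732 2.7272 2.0559; -1.1078 2.0559 4.9218]  S=[1.4174]  K=[0.6315; -0.1640; 0.0057]  nu=[-2.5594]  x^+=[-1.5848, -0.7079, 0.5244]  P^+=[0.5934 -0.6265 -1.1129; -0.6265 2.6891 2.0572; -1.1129 2.0572 4.9218]

P_post[1,1] = 2.6891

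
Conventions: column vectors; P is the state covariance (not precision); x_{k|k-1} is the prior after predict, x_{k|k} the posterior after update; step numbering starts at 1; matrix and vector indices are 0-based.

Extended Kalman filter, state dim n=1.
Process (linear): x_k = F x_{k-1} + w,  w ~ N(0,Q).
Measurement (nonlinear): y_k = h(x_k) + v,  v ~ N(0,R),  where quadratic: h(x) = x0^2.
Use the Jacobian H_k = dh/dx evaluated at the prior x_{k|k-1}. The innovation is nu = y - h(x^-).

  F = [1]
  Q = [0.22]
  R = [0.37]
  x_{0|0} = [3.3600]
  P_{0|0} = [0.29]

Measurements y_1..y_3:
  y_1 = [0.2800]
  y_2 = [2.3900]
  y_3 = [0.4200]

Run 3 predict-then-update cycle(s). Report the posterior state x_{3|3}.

step 1: x^-=[3.3600]  P^-=[0.5100]  H_jac=[6.7200]  S=[23.4008]  K=[0.1465]  nu=[-11.0096]  x^+=[1.7476]  P^+=[0.0081]
step 2: x^-=[1.7476]  P^-=[0.2281]  H_jac=[3.4951]  S=[3.1560]  K=[0.2526]  nu=[-0.6640]  x^+=[1.5799]  P^+=[0.0267]
step 3: x^-=[1.5799]  P^-=[0.2467]  H_jac=[3.1597]  S=[2.8334]  K=[0.2752]  nu=[-2.0760]  x^+=[1.0087]  P^+=[0.0322]

x_post = [1.0087]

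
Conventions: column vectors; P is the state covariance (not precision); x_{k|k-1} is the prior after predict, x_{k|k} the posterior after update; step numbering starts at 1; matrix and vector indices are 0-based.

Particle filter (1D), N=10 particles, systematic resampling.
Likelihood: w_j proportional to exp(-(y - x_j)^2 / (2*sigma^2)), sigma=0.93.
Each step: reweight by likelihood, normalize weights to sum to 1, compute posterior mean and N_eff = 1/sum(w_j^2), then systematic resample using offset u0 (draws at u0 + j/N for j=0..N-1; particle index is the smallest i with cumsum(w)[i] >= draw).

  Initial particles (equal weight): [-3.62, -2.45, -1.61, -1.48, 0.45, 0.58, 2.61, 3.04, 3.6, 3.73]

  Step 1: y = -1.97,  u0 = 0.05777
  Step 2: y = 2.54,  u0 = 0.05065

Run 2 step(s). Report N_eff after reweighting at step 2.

N_eff = 5.5572

step 1: w=[0.0705, 0.2979, 0.3158, 0.2963, 0.0115, 0.0079, 0.0000, 0.0000, 0.0000, 0.0000]  mean=-1.9224  Neff=3.5531  idx=[0, 1, 1, 1, 2, 2, 2, 3, 3, 3]
step 2: w=[0.0000, 0.0014, 0.0014, 0.0014, 0.1166, 0.1166, 0.1166, 0.2154, 0.2154, 0.2154]  mean=-1.5295  Neff=5.5572  idx=[4, 5, 6, 6, 7, 7, 8, 8, 9, 9]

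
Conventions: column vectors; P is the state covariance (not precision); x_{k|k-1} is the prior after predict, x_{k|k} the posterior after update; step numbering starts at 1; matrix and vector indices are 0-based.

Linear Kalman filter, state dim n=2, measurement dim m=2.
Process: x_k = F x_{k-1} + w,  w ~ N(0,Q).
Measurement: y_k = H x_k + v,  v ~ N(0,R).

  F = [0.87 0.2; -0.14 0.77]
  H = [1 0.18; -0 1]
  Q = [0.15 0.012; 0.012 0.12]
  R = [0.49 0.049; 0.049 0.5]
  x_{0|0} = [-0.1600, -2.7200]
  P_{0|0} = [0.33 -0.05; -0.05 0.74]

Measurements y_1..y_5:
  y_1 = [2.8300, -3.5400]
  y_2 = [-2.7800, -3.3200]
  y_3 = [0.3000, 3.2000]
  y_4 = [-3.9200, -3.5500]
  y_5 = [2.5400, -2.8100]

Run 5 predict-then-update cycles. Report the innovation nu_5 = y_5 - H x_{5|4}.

innov = [4.4288, -2.0719]

step 1: x^-=[-0.6832, -2.0720]  P^-=[0.4120 0.0537; 0.0537 0.5760]  S=[0.9400 0.2063; 0.2063 1.0760]  K=[0.4569 -0.0377; 0.0521 0.5253]  nu=[3.8862, -1.4680]  x^+=[1.1476, -2.6408]  P^+=[0.2214 0.0035; 0.0035 0.2652]
step 2: x^-=[0.4702, -2.1941]  P^-=[0.3294 0.0281; 0.0281 0.2808]  S=[0.8386 0.1277; 0.1277 0.7808]  K=[0.4034 -0.0299; 0.0401 0.3531]  nu=[-2.8553, -1.1259]  x^+=[-0.6478, -2.7060]  P^+=[0.1953 0.0048; 0.0048 0.1785]
step 3: x^-=[-1.1048, -1.9930]  P^-=[0.3067 0.0188; 0.0188 0.2286]  S=[0.8108 0.1089; 0.1089 0.7286]  K=[0.3867 -0.0320; 0.0324 0.3089]  nu=[1.7635, 5.1930]  x^+=[-0.5892, -0.3315]  P^+=[0.1874 0.0029; 0.0029 0.1561]
step 4: x^-=[-0.5789, -0.1728]  P^-=[0.2991 0.0151; 0.0151 0.2156]  S=[0.8015 0.1029; 0.1029 0.7156]  K=[0.3809 -0.0337; 0.0291 0.2971]  nu=[-3.3100, -3.3772]  x^+=[-1.7259, -1.2724]  P^+=[0.1846 0.0018; 0.0018 0.1500]
step 5: x^-=[-1.7560, -0.7381]  P^-=[0.2964 0.0138; 0.0138 0.2121]  S=[0.7982 0.1010; 0.1010 0.7121]  K=[0.3788 -0.0344; 0.0279 0.2939]  nu=[4.4288, -2.0719]  x^+=[-0.0073, -1.2234]  P^+=[0.1837 0.0014; 0.0014 0.1483]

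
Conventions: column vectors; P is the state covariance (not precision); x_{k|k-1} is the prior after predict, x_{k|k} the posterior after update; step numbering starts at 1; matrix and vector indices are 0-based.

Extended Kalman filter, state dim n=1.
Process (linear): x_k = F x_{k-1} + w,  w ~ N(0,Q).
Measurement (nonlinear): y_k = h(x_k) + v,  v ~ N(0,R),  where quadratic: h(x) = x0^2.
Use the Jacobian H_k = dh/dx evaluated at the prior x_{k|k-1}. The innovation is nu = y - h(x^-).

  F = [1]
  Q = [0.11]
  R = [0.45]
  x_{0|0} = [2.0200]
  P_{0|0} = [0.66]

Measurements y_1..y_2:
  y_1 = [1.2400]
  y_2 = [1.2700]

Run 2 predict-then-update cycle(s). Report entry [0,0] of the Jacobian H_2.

step 1: x^-=[2.0200]  P^-=[0.7700]  H_jac=[4.0400]  S=[13.0176]  K=[0.2390]  nu=[-2.8404]  x^+=[1.3412]  P^+=[0.0266]
step 2: x^-=[1.3412]  P^-=[0.1366]  H_jac=[2.6825]  S=[1.4331]  K=[0.2557]  nu=[-0.5289]  x^+=[1.2060]  P^+=[0.0429]

H_jac[0,0] = 2.6825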